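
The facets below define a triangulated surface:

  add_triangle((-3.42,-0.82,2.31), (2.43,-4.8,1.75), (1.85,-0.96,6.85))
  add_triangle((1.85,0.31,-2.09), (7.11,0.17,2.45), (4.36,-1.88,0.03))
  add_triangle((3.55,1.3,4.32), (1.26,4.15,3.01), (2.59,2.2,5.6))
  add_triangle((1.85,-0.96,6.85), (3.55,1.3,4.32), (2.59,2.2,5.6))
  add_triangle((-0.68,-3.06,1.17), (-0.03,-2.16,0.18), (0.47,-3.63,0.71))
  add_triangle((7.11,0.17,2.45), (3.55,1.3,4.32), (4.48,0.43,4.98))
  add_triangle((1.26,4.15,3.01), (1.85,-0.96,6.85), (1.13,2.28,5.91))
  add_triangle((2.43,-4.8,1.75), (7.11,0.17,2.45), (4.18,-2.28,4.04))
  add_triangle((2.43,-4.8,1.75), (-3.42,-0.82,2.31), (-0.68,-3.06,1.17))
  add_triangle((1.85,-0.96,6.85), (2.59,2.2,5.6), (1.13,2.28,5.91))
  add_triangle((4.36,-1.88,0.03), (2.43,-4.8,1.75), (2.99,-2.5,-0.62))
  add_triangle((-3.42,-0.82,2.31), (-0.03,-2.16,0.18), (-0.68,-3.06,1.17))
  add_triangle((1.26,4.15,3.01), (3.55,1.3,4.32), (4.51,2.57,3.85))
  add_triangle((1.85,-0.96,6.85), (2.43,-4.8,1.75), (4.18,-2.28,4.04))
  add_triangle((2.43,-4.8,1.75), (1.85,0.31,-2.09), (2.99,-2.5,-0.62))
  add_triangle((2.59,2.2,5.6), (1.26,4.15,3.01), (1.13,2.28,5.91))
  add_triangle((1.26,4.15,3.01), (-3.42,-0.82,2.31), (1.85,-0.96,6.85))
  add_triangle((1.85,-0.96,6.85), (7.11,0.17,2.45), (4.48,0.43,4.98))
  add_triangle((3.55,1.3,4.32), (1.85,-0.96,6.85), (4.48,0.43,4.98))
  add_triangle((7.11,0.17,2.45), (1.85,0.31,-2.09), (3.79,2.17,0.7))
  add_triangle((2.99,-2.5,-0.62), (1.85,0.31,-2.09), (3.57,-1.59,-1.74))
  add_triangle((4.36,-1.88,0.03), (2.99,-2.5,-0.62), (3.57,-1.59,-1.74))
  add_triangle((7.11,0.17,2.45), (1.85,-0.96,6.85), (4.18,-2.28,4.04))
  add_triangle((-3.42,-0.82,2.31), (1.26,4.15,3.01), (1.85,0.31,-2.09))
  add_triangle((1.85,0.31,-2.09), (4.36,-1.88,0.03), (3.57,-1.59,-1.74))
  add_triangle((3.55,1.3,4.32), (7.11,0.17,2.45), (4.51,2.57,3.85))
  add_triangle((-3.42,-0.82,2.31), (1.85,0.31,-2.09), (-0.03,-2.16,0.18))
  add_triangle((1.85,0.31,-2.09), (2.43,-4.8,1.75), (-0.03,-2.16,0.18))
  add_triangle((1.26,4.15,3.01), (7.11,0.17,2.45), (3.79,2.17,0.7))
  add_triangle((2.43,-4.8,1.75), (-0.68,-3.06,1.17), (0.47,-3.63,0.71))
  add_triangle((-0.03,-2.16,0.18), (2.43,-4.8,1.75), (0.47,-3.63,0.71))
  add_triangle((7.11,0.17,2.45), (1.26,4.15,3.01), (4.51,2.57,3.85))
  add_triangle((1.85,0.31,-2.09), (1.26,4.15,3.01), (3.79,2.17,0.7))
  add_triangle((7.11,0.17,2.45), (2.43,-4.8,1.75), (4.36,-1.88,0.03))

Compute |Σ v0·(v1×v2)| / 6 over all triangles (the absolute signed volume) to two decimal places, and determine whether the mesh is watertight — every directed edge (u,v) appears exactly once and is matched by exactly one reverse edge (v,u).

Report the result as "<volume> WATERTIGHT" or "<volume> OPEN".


180.71 WATERTIGHT

Per-triangle v0·(v1×v2)/6:
  t1: +22.1371
  t2: +6.8769
  t3: +4.2495
  t4: +5.7773
  t5: +0.2649
  t6: +3.7631
  t7: -4.0195
  t8: +12.3918
  t9: +3.4195
  t10: +5.4124
  t11: +3.2715
  t12: +0.6083
  t13: +4.3778
  t14: +12.2325
  t15: +0.2684
  t16: +4.4460
  t17: +20.8537
  t18: +6.4662
  t19: +3.7509
  t20: +6.5299
  t21: +0.2611
  t22: +1.5289
  t23: +14.4271
  t24: +1.5494
  t25: +1.4977
  t26: +5.7293
  t27: +1.0435
  t28: +2.7523
  t29: +9.3054
  t30: +1.1534
  t31: +0.1133
  t32: +3.6934
  t33: +3.9520
  t34: +10.6223
Σ = +180.7073 → |volume| = 180.71

Directed edges: 102 total, each appears once with its reverse present → watertight.


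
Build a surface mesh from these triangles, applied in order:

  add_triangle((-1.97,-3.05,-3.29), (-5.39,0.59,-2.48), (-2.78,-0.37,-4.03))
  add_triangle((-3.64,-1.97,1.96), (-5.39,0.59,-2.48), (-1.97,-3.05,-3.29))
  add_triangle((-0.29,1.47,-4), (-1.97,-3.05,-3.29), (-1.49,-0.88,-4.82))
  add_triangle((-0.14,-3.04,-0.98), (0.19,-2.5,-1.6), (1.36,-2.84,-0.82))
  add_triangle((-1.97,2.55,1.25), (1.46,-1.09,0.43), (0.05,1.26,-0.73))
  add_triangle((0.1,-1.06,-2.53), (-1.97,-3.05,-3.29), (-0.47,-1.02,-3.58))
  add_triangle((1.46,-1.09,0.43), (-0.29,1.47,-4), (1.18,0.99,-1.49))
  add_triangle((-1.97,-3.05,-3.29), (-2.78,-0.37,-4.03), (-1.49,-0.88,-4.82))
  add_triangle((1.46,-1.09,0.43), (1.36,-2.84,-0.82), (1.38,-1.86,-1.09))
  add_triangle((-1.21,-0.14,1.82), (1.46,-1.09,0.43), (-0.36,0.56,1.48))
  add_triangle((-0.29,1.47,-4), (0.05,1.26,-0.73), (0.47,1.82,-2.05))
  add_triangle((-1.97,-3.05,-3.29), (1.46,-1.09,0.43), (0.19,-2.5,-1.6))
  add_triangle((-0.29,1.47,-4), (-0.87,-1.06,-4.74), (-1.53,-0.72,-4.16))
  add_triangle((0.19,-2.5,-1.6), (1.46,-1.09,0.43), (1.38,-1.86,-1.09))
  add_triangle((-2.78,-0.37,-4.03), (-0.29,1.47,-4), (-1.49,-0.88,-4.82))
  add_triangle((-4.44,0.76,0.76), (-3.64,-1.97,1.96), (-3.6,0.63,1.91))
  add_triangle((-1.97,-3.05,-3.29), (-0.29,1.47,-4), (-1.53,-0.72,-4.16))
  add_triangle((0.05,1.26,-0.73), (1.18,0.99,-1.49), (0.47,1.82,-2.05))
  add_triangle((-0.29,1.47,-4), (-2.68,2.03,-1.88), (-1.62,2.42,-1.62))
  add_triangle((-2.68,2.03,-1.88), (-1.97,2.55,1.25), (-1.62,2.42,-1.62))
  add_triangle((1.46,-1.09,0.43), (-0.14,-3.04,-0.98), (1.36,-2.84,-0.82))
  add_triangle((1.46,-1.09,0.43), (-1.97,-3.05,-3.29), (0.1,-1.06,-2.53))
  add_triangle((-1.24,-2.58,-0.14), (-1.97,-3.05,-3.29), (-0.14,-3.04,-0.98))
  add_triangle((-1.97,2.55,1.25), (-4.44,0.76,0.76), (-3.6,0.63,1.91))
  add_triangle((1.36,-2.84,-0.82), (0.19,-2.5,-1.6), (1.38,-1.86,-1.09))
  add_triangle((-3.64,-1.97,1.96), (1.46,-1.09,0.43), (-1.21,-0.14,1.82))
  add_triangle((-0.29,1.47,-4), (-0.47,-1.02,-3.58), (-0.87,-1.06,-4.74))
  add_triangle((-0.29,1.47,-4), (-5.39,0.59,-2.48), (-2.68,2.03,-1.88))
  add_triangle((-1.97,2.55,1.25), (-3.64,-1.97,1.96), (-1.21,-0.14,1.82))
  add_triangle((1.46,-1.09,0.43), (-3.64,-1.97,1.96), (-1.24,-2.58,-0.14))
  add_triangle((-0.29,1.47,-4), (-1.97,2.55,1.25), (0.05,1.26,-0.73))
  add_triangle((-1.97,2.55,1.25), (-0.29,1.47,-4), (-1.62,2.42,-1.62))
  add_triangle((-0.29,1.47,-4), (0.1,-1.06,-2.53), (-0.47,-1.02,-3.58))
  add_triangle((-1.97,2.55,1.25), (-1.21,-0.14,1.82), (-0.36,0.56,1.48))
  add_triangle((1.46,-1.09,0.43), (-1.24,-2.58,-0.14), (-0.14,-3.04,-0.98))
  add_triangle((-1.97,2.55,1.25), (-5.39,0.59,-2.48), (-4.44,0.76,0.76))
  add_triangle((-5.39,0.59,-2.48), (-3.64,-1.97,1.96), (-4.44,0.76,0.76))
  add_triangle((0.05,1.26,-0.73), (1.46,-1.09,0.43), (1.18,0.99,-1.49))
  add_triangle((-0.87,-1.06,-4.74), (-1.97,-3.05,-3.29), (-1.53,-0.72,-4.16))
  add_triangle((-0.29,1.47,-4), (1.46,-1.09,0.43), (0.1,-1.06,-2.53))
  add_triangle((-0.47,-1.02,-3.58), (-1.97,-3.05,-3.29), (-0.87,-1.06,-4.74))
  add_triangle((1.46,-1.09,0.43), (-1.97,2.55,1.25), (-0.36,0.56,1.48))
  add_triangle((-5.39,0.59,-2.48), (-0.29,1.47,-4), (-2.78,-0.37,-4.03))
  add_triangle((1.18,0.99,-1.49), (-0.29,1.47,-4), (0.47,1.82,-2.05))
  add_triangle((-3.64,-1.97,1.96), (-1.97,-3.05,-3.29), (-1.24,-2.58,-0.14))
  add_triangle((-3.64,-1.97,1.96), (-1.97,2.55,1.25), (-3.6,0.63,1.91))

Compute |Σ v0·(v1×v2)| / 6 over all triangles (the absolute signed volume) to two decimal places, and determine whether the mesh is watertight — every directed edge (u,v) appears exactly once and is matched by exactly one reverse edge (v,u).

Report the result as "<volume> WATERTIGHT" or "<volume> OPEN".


Per-triangle v0·(v1×v2)/6:
  t1: +6.6263
  t2: +15.7346
  t3: +0.1780
  t4: +0.6146
  t5: +0.7733
  t6: +0.8560
  t7: +1.2217
  t8: +3.2988
  t9: +0.4180
  t10: +0.5569
  t11: +0.3358
  t12: -0.2667
  t13: +1.5055
  t14: -0.5243
  t15: +2.9899
  t16: +2.4962
  t17: -0.8921
  t18: +0.1619
  t19: +1.7529
  t20: +1.6309
  t21: +0.5171
  t22: +2.1658
  t23: +1.9516
  t24: +2.1092
  t25: +0.4670
  t26: +1.7127
  t27: +0.4265
  t28: +5.1963
  t29: +2.5043
  t30: +2.3297
  t31: +1.5689
  t32: +0.5079
  t33: +0.7205
  t34: +0.7336
  t35: +0.9732
  t36: +5.3470
  t37: +6.8582
  t38: +0.2410
  t39: +1.6282
  t40: +1.7193
  t41: +0.5788
  t42: +0.2868
  t43: +5.8964
  t44: +0.7334
  t45: +4.0664
  t46: +0.3584
Σ = +91.0664 → |volume| = 91.07

Directed edges: 138 total; 6 unmatched, e.g. (-0.14,-3.04,-0.98)→(0.19,-2.5,-1.6) → open.

91.07 OPEN


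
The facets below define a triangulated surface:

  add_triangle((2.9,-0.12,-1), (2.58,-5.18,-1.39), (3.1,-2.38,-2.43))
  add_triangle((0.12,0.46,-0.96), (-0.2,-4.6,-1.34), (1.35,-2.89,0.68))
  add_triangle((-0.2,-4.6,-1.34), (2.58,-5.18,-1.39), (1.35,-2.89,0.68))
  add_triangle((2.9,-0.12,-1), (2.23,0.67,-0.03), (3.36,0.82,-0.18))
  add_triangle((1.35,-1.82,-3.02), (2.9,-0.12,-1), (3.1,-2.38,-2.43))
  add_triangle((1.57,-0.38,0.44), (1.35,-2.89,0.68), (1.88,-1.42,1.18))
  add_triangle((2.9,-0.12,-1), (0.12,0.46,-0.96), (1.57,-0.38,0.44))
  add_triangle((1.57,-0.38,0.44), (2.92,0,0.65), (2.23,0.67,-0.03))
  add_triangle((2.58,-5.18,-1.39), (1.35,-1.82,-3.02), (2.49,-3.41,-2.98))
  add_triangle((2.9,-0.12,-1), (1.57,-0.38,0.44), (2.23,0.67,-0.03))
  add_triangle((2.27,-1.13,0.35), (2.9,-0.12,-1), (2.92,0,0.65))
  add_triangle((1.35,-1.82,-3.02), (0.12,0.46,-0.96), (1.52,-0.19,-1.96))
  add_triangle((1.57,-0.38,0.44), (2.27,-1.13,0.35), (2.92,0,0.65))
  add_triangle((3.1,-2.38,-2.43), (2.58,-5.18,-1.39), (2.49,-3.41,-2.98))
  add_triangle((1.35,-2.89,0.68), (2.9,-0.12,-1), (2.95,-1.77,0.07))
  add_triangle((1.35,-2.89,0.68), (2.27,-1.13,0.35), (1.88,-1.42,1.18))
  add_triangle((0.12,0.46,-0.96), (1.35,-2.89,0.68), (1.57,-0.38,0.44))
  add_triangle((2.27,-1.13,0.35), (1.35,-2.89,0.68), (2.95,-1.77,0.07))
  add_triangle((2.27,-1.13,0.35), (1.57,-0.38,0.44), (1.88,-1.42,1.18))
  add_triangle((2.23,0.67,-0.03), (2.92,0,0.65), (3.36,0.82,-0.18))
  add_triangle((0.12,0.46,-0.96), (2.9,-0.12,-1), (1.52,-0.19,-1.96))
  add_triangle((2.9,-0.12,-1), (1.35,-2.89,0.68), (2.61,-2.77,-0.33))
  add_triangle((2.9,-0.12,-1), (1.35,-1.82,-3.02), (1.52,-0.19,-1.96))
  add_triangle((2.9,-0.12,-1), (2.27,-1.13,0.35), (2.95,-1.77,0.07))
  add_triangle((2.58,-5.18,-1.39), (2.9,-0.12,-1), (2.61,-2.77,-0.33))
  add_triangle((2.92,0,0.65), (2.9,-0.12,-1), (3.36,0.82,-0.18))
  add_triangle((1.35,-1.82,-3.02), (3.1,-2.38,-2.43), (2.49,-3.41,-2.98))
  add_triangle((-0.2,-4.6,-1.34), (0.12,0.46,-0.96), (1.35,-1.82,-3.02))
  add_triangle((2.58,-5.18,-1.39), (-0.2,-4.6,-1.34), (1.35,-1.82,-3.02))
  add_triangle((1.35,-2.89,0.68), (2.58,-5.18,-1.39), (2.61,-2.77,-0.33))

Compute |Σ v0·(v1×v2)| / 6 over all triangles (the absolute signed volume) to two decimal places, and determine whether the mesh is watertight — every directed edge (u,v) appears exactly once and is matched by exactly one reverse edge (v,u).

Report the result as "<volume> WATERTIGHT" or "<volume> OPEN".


25.66 WATERTIGHT

Per-triangle v0·(v1×v2)/6:
  t1: +2.7928
  t2: -1.3544
  t3: +3.1385
  t4: +0.0180
  t5: +1.6196
  t6: -0.3619
  t7: +0.0807
  t8: -0.0678
  t9: +0.9394
  t10: -0.4741
  t11: +0.8959
  t12: +0.4908
  t13: +0.0785
  t14: +2.1890
  t15: +0.5769
  t16: +0.6605
  t17: -0.6278
  t18: +0.3768
  t19: +0.1715
  t20: +0.0925
  t21: +0.3791
  t22: +0.6931
  t23: +1.0674
  t24: +0.3578
  t25: +2.0414
  t26: +0.7109
  t27: +1.1024
  t28: +1.0078
  t29: +5.4851
  t30: +1.5779
Σ = +25.6583 → |volume| = 25.66

Directed edges: 90 total, each appears once with its reverse present → watertight.


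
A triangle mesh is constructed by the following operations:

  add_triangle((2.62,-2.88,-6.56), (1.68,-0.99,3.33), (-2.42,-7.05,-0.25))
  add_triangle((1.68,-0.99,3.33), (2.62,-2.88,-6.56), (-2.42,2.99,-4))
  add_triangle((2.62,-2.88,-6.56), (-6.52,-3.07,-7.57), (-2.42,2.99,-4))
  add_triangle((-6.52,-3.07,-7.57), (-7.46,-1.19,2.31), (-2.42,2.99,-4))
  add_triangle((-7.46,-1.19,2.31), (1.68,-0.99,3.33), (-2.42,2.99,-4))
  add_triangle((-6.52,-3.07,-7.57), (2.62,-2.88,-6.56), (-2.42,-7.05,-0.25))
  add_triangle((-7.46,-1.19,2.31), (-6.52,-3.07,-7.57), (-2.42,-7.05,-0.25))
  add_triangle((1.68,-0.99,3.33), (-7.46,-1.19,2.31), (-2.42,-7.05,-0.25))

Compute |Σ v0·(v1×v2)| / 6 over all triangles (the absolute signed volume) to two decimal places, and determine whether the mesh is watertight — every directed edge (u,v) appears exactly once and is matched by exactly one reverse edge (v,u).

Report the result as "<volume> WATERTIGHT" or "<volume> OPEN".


327.33 WATERTIGHT

Per-triangle v0·(v1×v2)/6:
  t1: +29.5949
  t2: +4.8487
  t3: +48.4081
  t4: +52.2367
  t5: +8.7329
  t6: +73.1134
  t7: +76.9271
  t8: +33.4642
Σ = +327.3260 → |volume| = 327.33

Directed edges: 24 total, each appears once with its reverse present → watertight.


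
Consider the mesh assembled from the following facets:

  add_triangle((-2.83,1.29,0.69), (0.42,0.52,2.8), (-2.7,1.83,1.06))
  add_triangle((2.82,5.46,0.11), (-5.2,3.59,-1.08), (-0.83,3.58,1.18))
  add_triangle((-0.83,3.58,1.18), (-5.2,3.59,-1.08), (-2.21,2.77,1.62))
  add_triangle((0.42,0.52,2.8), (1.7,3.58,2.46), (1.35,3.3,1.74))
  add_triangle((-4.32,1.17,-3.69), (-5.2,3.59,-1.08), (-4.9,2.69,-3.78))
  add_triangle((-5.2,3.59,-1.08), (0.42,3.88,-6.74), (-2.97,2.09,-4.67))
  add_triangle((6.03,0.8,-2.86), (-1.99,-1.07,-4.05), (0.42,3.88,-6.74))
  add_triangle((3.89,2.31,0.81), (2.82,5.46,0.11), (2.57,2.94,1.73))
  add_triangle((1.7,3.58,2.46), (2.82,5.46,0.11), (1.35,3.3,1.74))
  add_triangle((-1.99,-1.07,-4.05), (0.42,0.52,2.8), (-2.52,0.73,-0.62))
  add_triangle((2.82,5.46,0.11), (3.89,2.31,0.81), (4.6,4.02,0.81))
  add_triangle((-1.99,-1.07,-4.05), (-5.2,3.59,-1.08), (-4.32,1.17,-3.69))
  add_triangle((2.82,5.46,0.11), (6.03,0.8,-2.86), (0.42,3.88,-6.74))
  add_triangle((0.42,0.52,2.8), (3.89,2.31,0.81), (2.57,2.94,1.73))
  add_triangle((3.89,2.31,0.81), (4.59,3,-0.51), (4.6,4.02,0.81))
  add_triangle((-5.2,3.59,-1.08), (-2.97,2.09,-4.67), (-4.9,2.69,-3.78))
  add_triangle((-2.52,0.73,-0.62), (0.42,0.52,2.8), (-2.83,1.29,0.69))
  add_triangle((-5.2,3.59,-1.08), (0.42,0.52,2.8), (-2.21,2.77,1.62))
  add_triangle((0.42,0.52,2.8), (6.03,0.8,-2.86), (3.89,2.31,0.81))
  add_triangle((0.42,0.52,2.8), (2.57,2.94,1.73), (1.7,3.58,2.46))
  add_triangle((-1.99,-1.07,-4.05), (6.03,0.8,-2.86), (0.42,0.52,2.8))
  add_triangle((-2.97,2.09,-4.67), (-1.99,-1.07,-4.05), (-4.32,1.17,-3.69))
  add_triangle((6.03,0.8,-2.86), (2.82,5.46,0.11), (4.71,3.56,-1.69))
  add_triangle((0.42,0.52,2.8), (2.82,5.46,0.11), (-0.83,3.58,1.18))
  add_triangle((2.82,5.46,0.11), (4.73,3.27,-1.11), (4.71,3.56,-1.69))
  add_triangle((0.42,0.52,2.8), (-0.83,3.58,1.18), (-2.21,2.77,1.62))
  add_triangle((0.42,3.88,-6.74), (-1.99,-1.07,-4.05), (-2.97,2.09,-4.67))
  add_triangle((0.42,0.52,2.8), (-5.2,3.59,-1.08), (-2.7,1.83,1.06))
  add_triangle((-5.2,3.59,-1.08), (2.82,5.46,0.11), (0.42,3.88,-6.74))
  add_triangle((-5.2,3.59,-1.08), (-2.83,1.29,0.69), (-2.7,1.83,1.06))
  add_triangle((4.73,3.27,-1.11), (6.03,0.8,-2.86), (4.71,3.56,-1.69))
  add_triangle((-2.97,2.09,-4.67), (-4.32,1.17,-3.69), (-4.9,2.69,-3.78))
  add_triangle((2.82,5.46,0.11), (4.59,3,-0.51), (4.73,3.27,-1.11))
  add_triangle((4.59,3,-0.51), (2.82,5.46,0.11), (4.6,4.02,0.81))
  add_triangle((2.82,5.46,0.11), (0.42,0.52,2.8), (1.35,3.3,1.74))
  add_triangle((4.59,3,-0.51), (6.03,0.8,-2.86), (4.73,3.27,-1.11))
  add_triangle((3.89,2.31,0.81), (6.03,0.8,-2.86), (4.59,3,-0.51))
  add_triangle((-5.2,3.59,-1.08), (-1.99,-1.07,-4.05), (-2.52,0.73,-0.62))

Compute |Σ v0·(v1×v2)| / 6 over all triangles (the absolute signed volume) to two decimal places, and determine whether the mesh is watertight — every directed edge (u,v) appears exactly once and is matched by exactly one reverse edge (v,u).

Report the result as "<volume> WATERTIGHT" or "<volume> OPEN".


Per-triangle v0·(v1×v2)/6:
  t1: +0.6856
  t2: +9.9210
  t3: +3.9596
  t4: +0.2618
  t5: +2.6620
  t6: +14.4139
  t7: +24.4915
  t8: +3.3698
  t9: +0.5432
  t10: +0.9053
  t11: -0.0358
  t12: +0.2026
  t13: +38.9953
  t14: +2.2768
  t15: +1.1981
  t16: +2.5286
  t17: +0.1589
  t18: +1.4659
  t19: +4.1684
  t20: +1.7409
  t21: +0.0993
  t22: +4.6466
  t23: -1.4897
  t24: +6.9532
  t25: +1.8029
  t26: +2.6870
  t27: +10.9530
  t28: +1.2178
  t29: +42.1069
  t30: +0.8947
  t31: +1.8988
  t32: +2.4685
  t33: +1.6749
  t34: +3.3272
  t35: -1.1302
  t36: +1.7035
  t37: +3.3746
  t38: +2.9780
Σ = +200.0804 → |volume| = 200.08

Directed edges: 114 total; 6 unmatched, e.g. (2.82,5.46,0.11)→(2.57,2.94,1.73) → open.

200.08 OPEN


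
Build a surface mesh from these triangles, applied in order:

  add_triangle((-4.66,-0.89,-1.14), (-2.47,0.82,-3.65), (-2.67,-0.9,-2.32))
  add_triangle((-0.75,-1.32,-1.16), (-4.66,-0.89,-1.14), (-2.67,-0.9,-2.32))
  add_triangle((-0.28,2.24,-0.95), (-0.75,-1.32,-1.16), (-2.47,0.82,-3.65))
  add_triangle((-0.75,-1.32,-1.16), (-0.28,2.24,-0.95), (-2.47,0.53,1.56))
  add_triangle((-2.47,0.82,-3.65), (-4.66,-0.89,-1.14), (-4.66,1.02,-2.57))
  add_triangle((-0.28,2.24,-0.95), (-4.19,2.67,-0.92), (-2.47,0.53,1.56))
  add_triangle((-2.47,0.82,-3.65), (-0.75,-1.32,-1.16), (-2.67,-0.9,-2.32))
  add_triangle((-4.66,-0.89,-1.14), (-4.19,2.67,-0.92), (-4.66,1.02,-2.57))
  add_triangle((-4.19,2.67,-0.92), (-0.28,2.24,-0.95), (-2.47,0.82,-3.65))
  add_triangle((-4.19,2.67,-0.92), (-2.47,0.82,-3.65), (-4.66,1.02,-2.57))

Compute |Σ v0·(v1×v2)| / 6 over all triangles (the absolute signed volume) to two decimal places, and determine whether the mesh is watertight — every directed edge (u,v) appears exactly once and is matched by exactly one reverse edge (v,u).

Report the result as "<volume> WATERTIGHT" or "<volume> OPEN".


20.98 OPEN

Per-triangle v0·(v1×v2)/6:
  t1: +2.5950
  t2: +1.2276
  t3: +0.3921
  t4: -2.1530
  t5: +3.0835
  t6: +2.3789
  t7: +1.0880
  t8: +4.0100
  t9: +4.9418
  t10: +3.4164
Σ = +20.9800 → |volume| = 20.98

Directed edges: 30 total; 4 unmatched, e.g. (-0.75,-1.32,-1.16)→(-4.66,-0.89,-1.14) → open.


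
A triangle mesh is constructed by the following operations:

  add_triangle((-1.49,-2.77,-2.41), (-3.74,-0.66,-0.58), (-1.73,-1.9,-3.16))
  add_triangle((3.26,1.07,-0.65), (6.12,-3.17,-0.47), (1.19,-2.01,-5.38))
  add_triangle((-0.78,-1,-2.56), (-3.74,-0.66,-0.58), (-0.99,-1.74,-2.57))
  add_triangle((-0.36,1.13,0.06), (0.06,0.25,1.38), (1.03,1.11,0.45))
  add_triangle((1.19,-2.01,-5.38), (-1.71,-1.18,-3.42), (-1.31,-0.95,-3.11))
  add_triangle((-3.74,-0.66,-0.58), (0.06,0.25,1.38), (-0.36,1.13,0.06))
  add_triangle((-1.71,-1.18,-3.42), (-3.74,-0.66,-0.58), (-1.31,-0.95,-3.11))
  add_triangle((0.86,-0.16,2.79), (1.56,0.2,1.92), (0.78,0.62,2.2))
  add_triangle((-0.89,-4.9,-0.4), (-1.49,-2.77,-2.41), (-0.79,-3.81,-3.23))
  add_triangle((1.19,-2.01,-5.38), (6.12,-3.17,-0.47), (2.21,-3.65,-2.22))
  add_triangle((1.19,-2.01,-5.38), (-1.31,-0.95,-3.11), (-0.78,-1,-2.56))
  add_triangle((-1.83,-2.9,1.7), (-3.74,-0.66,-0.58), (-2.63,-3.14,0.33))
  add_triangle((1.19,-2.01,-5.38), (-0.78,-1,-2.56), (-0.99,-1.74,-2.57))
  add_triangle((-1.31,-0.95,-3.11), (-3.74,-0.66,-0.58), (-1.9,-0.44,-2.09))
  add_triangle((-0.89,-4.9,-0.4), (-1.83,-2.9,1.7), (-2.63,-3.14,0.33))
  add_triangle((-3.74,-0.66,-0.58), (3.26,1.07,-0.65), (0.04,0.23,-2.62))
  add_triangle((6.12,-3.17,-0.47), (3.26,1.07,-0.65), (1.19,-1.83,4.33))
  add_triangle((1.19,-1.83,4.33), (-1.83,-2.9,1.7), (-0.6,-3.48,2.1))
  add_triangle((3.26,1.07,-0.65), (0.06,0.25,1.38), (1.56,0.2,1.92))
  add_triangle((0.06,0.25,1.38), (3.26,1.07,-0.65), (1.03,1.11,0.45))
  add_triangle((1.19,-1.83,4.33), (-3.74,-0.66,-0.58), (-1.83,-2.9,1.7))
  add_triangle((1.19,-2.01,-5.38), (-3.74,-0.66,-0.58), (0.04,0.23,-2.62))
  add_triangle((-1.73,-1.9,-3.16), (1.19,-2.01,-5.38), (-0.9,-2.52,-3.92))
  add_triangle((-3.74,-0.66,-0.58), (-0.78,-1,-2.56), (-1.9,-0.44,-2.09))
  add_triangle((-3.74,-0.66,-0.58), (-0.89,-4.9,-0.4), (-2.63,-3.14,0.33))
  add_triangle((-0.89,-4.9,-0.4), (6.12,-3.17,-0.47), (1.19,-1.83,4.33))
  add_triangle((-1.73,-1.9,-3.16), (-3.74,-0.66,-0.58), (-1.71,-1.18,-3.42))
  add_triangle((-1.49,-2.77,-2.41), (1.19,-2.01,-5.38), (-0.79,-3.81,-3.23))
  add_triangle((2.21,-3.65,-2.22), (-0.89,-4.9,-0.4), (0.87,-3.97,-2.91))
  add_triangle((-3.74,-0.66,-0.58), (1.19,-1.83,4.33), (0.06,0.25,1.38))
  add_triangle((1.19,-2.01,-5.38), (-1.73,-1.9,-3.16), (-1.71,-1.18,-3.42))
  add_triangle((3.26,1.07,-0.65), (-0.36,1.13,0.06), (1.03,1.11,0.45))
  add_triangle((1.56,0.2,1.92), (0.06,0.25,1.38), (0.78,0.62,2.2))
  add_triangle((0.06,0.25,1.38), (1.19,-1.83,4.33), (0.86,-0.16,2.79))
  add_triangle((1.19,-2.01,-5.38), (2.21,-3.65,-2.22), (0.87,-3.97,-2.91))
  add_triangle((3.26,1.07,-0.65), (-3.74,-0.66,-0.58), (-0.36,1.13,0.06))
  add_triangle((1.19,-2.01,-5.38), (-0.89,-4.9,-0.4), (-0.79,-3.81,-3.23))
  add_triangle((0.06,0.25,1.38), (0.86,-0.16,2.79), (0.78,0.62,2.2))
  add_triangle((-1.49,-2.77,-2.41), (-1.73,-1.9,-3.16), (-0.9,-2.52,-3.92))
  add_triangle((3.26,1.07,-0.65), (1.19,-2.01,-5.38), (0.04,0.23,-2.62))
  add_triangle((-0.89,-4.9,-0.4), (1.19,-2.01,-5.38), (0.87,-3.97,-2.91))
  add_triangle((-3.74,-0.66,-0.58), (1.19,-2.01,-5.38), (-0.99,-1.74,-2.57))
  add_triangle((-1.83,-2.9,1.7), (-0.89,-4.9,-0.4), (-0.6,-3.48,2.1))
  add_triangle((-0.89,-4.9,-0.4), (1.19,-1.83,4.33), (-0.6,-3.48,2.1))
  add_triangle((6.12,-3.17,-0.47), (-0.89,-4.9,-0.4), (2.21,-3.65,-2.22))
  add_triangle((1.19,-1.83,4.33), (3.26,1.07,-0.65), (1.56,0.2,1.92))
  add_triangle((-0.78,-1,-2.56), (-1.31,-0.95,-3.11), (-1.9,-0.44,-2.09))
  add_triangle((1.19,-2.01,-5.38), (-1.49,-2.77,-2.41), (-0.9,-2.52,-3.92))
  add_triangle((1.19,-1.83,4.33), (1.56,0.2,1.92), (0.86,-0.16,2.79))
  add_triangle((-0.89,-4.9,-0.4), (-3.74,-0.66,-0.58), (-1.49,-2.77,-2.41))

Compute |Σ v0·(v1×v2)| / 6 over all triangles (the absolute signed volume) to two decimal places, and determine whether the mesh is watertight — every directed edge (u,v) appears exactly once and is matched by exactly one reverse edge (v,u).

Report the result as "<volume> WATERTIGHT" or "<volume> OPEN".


Per-triangle v0·(v1×v2)/6:
  t1: +2.3530
  t2: +15.4490
  t3: -1.0808
  t4: +0.3459
  t5: +0.2936
  t6: +1.0025
  t7: +0.1777
  t8: +0.3212
  t9: +2.1778
  t10: +10.6000
  t11: -0.3339
  t12: +2.1236
  t13: -0.8805
  t14: +0.6147
  t15: +2.6337
  t16: +0.6492
  t17: +11.9460
  t18: +2.4446
  t19: +0.5152
  t20: +0.5018
  t21: +4.1365
  t22: +4.4074
  t23: +1.1589
  t24: -0.8059
  t25: +2.6184
  t26: +24.7569
  t27: +1.5530
  t28: +2.2003
  t29: +3.5697
  t30: +2.3616
  t31: +1.8039
  t32: +0.4494
  t33: -0.0985
  t34: +0.2909
  t35: +3.8709
  t36: +0.8954
  t37: +4.1244
  t38: +0.1424
  t39: +0.8815
  t40: +4.0129
  t41: +3.4934
  t42: +2.0854
  t43: +2.5882
  t44: +2.8467
  t45: +10.0146
  t46: +1.9175
  t47: -0.0845
  t48: +1.0477
  t49: +0.6912
  t50: +6.0325
Σ = +144.8172 → |volume| = 144.82

Directed edges: 150 total, each appears once with its reverse present → watertight.

144.82 WATERTIGHT


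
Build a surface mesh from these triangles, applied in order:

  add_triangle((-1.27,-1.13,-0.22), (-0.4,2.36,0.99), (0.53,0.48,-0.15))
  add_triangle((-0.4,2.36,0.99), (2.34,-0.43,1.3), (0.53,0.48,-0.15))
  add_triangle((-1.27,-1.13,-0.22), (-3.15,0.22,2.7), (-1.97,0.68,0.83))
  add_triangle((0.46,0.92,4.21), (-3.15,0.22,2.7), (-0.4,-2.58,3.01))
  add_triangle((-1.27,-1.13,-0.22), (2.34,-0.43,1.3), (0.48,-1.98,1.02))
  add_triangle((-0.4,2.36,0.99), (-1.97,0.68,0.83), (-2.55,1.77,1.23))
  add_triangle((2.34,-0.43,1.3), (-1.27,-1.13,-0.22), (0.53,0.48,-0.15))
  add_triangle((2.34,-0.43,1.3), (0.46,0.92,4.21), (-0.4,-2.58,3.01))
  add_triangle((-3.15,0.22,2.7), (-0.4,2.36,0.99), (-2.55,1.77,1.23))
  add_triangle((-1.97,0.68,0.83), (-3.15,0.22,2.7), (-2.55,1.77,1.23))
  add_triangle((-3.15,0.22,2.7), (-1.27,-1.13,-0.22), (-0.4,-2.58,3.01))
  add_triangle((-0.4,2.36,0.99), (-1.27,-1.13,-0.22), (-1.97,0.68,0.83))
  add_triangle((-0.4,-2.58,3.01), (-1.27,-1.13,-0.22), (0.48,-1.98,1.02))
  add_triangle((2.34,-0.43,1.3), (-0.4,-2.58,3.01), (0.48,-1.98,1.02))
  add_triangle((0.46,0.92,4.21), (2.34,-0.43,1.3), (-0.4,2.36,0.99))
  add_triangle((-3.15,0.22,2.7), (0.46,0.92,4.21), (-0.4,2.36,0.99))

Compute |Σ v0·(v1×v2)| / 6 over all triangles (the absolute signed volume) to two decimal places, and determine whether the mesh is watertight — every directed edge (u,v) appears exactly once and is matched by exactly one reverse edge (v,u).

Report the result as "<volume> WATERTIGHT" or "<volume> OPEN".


Per-triangle v0·(v1×v2)/6:
  t1: +0.1409
  t2: +0.6693
  t3: +0.9220
  t4: +7.6373
  t5: +0.0423
  t6: -0.1265
  t7: +0.1270
  t8: +5.3586
  t9: +1.7110
  t10: +0.4454
  t11: +3.4981
  t12: +0.1278
  t13: +1.1279
  t14: +1.6051
  t15: +3.0514
  t16: +5.3137
Σ = +31.6513 → |volume| = 31.65

Directed edges: 48 total, each appears once with its reverse present → watertight.

31.65 WATERTIGHT


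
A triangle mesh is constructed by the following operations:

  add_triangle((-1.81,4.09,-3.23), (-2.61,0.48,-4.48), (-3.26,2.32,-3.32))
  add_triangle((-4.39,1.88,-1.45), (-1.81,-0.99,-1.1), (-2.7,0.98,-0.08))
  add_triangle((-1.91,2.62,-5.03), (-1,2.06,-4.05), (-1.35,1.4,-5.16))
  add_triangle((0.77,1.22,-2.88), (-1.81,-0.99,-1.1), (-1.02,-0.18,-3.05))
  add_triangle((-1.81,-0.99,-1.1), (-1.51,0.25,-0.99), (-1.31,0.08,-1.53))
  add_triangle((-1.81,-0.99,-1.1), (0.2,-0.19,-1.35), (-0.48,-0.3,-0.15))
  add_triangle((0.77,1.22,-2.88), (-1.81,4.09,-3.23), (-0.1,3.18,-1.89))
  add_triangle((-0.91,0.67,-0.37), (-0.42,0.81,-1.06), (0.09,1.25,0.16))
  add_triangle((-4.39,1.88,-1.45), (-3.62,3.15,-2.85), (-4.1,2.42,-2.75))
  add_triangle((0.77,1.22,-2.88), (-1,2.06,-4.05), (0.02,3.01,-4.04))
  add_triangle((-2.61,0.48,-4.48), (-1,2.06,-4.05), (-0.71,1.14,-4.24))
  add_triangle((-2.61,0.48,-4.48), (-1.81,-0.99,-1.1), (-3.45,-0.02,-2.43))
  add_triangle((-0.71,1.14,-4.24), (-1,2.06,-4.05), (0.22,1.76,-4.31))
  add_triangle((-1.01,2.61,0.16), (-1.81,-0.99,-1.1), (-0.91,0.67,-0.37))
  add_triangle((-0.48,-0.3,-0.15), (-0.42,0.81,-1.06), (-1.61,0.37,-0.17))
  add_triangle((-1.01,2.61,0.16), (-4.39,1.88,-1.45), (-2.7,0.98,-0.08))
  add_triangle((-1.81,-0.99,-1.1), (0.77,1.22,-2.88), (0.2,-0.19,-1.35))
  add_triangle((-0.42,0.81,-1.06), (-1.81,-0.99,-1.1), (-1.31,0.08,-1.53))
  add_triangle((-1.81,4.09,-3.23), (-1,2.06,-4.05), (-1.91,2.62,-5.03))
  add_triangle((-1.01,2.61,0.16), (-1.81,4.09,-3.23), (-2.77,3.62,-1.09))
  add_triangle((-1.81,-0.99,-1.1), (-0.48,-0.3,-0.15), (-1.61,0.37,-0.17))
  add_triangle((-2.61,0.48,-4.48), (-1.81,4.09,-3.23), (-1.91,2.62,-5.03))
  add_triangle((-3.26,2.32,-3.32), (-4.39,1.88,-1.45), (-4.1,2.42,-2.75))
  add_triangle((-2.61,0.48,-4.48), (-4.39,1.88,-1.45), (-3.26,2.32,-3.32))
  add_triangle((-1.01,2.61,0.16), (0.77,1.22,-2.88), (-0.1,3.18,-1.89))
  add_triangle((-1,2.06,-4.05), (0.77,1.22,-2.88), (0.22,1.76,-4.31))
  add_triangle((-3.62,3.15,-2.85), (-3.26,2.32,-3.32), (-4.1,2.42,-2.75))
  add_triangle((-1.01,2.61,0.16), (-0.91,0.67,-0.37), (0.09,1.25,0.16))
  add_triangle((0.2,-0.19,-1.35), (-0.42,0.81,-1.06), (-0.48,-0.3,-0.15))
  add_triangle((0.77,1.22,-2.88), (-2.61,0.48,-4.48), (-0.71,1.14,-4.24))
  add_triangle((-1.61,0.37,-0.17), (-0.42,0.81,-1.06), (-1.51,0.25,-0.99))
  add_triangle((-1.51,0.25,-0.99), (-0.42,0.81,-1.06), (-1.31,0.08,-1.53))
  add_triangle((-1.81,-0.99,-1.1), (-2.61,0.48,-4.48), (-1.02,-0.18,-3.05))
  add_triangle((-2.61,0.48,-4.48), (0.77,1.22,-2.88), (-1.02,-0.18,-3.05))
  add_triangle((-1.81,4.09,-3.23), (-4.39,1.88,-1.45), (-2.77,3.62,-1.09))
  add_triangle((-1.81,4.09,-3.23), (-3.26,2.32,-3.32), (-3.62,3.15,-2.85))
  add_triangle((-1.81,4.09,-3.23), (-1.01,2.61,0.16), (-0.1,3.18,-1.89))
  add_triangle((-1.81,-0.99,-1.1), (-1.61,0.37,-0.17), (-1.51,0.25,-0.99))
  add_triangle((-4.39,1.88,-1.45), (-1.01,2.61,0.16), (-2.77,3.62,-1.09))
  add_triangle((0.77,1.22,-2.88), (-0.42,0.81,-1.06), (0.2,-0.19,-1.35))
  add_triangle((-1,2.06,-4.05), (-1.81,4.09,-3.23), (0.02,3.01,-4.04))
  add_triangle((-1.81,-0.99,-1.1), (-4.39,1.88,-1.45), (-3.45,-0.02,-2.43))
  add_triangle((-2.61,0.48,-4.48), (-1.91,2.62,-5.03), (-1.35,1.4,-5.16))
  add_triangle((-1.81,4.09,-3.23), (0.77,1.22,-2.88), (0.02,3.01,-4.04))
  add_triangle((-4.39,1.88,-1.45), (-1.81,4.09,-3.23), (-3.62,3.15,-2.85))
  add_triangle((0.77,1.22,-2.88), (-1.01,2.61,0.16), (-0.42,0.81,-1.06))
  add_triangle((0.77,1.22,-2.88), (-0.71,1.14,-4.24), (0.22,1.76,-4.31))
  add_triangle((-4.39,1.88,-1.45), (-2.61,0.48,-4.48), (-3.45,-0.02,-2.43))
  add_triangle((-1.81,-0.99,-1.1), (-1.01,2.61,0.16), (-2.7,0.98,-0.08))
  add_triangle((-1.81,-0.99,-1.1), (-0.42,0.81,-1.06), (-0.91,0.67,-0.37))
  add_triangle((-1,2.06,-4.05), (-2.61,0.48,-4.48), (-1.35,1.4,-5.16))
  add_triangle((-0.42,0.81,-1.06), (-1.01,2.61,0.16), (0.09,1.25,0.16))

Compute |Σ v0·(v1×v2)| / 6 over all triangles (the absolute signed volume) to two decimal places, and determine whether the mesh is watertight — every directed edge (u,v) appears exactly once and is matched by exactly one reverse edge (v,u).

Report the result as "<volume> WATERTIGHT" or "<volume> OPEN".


43.46 WATERTIGHT

Per-triangle v0·(v1×v2)/6:
  t1: +3.8115
  t2: +1.1132
  t3: +0.5553
  t4: -0.2039
  t5: +0.2208
  t6: +0.0294
  t7: +2.2627
  t8: -0.1869
  t9: +0.8298
  t10: +1.1230
  t11: +1.4410
  t12: +1.4380
  t13: +0.7830
  t14: -0.0980
  t15: -0.1308
  t16: +1.3570
  t17: +0.6570
  t18: -0.0368
  t19: +1.0614
  t20: +1.9434
  t21: +0.0626
  t22: +2.7411
  t23: +0.1466
  t24: +3.4924
  t25: -0.3266
  t26: +0.2199
  t27: +0.6707
  t28: -0.0790
  t29: -0.1446
  t30: +0.0554
  t31: +0.1855
  t32: +0.1521
  t33: +1.0685
  t34: +1.4414
  t35: +4.2625
  t36: +1.7060
  t37: +1.9180
  t38: +0.2897
  t39: +1.1579
  t40: -0.2851
  t41: +2.3335
  t42: +1.1164
  t43: +1.9280
  t44: -0.2815
  t45: +0.9315
  t46: -0.7365
  t47: +0.2354
  t48: +3.3618
  t49: -0.9156
  t50: -0.3409
  t51: -1.1509
  t52: +0.2731
Σ = +43.4590 → |volume| = 43.46

Directed edges: 156 total, each appears once with its reverse present → watertight.


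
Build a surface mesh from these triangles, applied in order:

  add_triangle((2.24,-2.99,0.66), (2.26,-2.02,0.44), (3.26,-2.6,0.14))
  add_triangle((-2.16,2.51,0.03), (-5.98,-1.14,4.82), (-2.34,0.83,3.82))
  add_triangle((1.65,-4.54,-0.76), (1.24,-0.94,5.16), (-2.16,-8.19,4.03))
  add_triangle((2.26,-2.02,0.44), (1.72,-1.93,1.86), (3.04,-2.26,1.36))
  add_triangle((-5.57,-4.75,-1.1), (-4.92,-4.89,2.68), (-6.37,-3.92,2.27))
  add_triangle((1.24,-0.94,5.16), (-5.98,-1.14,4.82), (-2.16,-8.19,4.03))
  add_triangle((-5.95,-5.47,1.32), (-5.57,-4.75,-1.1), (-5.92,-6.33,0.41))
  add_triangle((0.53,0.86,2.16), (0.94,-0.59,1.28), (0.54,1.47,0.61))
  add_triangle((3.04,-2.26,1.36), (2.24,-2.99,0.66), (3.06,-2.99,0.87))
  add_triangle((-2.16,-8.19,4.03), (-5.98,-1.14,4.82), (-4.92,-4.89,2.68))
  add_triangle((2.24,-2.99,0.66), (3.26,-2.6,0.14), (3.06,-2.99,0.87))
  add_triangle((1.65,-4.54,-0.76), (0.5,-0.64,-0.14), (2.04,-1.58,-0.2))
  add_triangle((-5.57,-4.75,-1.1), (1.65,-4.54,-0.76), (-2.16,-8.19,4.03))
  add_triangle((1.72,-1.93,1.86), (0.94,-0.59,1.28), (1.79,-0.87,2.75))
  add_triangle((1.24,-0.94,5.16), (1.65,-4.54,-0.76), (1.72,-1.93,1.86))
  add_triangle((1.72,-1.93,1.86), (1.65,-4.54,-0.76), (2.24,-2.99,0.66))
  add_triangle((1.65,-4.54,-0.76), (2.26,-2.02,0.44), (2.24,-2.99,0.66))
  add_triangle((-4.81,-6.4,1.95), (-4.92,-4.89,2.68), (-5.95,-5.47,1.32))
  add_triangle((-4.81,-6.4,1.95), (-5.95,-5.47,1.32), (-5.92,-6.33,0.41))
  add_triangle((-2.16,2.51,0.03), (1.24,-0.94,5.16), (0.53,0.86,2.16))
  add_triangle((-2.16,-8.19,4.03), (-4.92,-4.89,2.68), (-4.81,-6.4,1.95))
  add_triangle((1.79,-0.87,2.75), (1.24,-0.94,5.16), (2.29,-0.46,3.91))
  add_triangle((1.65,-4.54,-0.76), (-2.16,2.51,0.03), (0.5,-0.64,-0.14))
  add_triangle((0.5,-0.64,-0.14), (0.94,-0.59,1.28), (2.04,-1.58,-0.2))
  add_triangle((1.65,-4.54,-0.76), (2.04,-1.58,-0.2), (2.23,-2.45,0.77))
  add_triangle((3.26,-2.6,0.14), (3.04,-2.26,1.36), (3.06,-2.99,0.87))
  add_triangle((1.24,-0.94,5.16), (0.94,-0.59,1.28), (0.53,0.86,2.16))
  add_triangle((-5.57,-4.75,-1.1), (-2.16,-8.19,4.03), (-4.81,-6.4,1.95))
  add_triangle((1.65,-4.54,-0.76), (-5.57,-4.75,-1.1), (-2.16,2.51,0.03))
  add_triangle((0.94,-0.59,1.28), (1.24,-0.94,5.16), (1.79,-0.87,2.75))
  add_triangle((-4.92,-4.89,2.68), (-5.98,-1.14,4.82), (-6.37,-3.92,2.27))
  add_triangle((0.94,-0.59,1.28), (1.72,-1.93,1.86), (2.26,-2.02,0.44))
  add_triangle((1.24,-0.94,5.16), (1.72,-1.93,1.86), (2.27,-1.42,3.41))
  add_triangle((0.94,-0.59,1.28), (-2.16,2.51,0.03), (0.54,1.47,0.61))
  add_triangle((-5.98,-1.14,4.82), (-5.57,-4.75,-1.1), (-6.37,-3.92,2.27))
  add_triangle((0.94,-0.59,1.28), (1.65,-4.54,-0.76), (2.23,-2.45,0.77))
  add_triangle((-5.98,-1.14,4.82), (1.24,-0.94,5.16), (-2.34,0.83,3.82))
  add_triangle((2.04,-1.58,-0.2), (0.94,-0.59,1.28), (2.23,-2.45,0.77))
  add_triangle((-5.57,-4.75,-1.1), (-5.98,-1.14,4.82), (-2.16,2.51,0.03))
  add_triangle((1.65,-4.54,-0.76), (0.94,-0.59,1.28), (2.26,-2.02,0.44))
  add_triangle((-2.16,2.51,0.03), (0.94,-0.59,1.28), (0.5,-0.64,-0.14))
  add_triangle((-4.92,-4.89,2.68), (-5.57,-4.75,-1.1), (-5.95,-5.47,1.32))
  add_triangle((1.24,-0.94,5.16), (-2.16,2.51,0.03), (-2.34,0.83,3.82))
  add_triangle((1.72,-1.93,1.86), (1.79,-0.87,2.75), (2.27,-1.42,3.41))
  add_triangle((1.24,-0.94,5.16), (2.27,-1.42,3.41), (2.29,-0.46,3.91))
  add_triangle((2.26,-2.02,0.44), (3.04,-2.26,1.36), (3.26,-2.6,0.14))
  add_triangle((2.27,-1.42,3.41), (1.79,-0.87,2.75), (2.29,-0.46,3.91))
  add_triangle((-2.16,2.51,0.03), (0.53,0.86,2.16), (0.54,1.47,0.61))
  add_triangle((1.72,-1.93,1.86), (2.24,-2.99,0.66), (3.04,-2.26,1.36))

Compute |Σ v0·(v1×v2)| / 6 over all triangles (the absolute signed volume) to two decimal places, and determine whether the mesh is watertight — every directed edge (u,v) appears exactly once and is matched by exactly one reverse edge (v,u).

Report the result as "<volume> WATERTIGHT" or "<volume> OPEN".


220.34 OPEN

Per-triangle v0·(v1×v2)/6:
  t1: -0.1576
  t2: +7.8077
  t3: +24.3381
  t4: -0.3762
  t5: +7.4003
  t6: +45.0662
  t7: +2.3879
  t8: +0.4310
  t9: +0.2109
  t10: +18.9826
  t11: +0.3146
  t12: +0.0495
  t13: +31.0032
  t14: +0.0225
  t15: +2.6142
  t16: +1.0107
  t17: +0.6608
  t18: +2.7947
  t19: +2.5491
  t20: +2.3599
  t21: +7.1094
  t22: -0.6736
  t23: +0.1100
  t24: -0.1136
  t25: +1.2435
  t26: +0.4331
  t27: +0.6851
  t28: +7.5816
  t29: +1.8663
  t30: -0.1458
  t31: +7.8155
  t32: +0.3060
  t33: +1.1104
  t34: -0.8647
  t35: +4.5440
  t36: +0.7496
  t37: +10.1013
  t38: +0.3836
  t39: +22.5663
  t40: -1.1647
  t41: -0.0034
  t42: -0.2660
  t43: +4.2040
  t44: +0.0487
  t45: +1.2424
  t46: -0.1760
  t47: +0.0219
  t48: +1.3085
  t49: +0.8449
Σ = +220.3386 → |volume| = 220.34

Directed edges: 147 total; 3 unmatched, e.g. (-5.57,-4.75,-1.1)→(-5.92,-6.33,0.41) → open.


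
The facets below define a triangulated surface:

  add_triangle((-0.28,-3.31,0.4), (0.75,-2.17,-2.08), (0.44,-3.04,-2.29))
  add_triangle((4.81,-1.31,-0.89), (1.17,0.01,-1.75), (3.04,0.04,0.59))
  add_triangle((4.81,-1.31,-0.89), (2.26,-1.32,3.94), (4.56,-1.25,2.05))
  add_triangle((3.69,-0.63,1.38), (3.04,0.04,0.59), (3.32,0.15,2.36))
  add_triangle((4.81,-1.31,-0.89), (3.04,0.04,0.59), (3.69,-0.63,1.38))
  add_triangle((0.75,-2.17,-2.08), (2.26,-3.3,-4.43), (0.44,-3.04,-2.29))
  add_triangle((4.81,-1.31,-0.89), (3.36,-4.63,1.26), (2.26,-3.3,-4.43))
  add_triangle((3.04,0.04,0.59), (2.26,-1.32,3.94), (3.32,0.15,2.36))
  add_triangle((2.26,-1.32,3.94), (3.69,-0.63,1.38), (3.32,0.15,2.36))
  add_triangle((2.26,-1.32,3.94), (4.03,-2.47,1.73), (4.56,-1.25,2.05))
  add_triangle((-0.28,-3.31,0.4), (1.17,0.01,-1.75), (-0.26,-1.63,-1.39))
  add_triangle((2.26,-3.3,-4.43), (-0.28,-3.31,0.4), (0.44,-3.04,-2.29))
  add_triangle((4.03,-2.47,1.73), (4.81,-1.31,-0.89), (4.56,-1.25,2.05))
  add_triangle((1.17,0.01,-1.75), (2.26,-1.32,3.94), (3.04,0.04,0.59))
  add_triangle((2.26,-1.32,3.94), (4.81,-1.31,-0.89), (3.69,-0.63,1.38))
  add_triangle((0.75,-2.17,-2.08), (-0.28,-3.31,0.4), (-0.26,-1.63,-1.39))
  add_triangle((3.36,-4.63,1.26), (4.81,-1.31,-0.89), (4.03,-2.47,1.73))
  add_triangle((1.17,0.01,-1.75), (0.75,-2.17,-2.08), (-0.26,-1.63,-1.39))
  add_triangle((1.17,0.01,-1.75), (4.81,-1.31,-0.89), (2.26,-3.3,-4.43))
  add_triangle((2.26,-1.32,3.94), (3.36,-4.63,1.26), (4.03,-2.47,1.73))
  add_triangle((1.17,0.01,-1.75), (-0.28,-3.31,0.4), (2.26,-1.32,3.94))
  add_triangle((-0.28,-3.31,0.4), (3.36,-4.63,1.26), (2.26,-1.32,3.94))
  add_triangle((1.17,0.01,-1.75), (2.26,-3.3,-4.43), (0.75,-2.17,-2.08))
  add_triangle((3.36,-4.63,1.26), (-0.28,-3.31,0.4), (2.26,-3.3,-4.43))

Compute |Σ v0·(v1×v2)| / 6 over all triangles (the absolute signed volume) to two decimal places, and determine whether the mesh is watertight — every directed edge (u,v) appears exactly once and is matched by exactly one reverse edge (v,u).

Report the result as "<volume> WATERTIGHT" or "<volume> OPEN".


Per-triangle v0·(v1×v2)/6:
  t1: -0.4678
  t2: +1.3707
  t3: -1.6060
  t4: +0.6256
  t5: +1.0888
  t6: -0.0272
  t7: +15.9973
  t8: -1.3619
  t9: +2.0068
  t10: +3.0775
  t11: -1.1414
  t12: +1.8652
  t13: +3.1677
  t14: -1.3616
  t15: +2.4750
  t16: +0.9751
  t17: +5.3025
  t18: +0.4508
  t19: +4.3572
  t20: +5.1198
  t21: -4.7264
  t22: +6.9079
  t23: +0.1747
  t24: +10.9752
Σ = +55.2456 → |volume| = 55.25

Directed edges: 72 total, each appears once with its reverse present → watertight.

55.25 WATERTIGHT


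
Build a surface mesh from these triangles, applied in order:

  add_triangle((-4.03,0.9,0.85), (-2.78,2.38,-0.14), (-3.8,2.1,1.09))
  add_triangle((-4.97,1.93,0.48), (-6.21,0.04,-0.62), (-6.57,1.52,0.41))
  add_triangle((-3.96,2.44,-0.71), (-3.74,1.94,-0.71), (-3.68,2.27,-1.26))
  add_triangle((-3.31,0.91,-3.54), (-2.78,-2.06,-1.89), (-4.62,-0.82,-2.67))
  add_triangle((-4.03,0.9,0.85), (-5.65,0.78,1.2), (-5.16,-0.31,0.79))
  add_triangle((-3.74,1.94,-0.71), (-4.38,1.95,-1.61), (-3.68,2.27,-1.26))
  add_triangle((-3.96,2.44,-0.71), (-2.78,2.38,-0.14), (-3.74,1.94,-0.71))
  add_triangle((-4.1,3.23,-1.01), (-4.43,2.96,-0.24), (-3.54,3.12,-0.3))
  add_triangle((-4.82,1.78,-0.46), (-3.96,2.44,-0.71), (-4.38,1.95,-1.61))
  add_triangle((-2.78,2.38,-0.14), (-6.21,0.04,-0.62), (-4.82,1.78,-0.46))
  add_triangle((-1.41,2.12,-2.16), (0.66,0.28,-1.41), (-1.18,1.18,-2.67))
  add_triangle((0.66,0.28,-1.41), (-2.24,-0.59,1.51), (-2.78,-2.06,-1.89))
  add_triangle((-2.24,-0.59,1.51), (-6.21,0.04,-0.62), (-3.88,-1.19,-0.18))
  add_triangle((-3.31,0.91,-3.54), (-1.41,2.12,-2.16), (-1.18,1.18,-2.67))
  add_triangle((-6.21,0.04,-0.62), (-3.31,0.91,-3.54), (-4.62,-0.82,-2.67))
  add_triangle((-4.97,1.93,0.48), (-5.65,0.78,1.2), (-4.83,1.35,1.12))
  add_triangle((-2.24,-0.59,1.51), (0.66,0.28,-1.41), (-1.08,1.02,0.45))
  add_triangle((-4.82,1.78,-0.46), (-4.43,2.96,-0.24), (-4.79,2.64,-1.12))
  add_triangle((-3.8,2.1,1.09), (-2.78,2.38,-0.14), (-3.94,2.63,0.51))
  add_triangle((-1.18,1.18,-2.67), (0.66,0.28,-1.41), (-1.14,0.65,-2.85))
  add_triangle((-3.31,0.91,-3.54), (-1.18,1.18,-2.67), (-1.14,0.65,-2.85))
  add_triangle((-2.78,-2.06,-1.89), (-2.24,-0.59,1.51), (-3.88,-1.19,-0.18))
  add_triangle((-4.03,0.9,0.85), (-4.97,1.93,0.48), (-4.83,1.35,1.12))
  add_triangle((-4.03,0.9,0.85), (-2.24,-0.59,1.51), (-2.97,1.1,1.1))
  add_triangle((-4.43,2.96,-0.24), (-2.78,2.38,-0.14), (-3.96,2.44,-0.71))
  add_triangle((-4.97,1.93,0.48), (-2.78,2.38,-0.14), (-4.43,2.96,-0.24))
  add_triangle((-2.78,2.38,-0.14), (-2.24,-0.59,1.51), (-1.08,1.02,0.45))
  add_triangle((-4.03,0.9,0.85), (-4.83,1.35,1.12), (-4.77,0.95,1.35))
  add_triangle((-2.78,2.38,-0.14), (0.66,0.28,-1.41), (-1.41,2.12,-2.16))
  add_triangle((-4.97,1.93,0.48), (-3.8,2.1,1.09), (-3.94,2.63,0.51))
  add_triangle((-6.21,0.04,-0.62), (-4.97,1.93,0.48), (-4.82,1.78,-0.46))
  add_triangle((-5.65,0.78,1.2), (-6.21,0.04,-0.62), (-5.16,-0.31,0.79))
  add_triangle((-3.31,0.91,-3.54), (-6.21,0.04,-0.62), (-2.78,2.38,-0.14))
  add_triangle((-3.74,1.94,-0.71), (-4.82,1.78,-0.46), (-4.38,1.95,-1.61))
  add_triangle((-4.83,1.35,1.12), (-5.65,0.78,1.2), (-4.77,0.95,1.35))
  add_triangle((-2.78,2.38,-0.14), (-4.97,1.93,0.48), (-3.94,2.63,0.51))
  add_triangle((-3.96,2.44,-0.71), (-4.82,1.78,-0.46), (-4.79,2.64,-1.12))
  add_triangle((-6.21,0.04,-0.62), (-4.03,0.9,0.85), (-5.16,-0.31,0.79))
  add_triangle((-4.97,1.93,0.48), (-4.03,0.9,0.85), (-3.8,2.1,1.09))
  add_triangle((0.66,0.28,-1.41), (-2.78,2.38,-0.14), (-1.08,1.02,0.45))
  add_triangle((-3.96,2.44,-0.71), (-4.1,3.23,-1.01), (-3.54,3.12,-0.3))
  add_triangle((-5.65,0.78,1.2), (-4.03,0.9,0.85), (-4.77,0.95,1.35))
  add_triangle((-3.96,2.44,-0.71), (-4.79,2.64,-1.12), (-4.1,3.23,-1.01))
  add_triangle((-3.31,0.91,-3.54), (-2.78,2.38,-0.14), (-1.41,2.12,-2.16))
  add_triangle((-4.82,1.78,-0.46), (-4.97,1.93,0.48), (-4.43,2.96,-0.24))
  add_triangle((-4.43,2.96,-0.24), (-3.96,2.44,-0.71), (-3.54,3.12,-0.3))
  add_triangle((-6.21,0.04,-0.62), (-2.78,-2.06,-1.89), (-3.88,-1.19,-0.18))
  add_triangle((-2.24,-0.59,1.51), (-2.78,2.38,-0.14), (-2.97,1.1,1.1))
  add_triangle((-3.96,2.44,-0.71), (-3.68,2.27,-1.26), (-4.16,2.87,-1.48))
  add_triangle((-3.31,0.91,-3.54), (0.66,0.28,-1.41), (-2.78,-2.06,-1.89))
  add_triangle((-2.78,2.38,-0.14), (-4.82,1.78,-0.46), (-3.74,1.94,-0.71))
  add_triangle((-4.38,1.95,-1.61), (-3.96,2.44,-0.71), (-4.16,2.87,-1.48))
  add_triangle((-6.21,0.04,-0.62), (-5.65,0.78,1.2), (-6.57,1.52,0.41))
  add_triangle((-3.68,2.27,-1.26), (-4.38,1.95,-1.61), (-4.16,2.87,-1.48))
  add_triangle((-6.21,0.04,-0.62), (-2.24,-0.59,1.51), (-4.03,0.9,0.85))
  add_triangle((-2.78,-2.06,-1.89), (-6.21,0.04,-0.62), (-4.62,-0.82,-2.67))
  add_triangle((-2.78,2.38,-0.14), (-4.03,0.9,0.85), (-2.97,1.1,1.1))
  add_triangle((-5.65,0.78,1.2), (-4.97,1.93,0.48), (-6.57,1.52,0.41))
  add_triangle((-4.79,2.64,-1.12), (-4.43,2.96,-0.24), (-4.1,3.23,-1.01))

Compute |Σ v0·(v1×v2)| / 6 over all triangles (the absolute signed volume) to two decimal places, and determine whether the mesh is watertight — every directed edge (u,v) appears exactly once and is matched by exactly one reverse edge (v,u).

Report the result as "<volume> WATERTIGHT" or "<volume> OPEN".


44.37 OPEN

Per-triangle v0·(v1×v2)/6:
  t1: -0.9514
  t2: +0.6010
  t3: -0.1444
  t4: +2.2894
  t5: -0.1047
  t6: -0.2879
  t7: -0.0688
  t8: +0.3998
  t9: +0.8474
  t10: -0.1971
  t11: +0.5959
  t12: -0.6276
  t13: +2.0503
  t14: +1.0379
  t15: +4.8544
  t16: +0.4806
  t17: -0.4590
  t18: +0.8329
  t19: +0.0626
  t20: +0.3298
  t21: +0.5083
  t22: +1.1496
  t23: -0.1593
  t24: +0.6511
  t25: +0.1895
  t26: +0.2999
  t27: +0.6578
  t28: -0.0705
  t29: +0.2075
  t30: +0.5918
  t31: +1.7254
  t32: +1.6312
  t33: +7.9731
  t34: -0.4408
  t35: +0.1909
  t36: +0.5117
  t37: -0.2882
  t38: -1.6256
  t39: +0.6365
  t40: +0.2613
  t41: -0.3258
  t42: -0.1106
  t43: -0.1778
  t44: +3.2888
  t45: +1.0012
  t46: -0.2925
  t47: +2.4737
  t48: -0.3671
  t49: -0.1203
  t50: +3.0209
  t51: -0.4401
  t52: +0.5298
  t53: +1.8776
  t54: -0.0462
  t55: +2.3518
  t56: +3.3321
  t57: +0.7726
  t58: +0.8220
  t59: +0.6377
Σ = +44.3697 → |volume| = 44.37

Directed edges: 177 total; 3 unmatched, e.g. (0.66,0.28,-1.41)→(-1.14,0.65,-2.85) → open.
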